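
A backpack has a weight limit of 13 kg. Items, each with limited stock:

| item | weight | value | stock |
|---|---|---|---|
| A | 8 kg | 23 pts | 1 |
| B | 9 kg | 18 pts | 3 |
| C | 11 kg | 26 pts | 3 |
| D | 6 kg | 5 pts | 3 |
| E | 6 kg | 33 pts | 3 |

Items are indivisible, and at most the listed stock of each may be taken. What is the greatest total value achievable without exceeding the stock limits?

66 pts

Top feasible selections:
- 2×E: weight 12, value 66
- 1×D + 1×E: weight 12, value 38
Best: 66 pts.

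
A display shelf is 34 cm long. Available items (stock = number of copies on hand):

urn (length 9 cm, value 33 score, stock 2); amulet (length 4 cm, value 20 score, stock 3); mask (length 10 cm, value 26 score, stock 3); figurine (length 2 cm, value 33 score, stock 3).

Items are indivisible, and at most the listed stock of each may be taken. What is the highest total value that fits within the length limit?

205 score

Top feasible selections:
- 2×urn + 2×amulet + 3×figurine: length 32, value 205
- 1×urn + 2×amulet + 1×mask + 3×figurine: length 33, value 198
- 1×urn + 3×amulet + 3×figurine: length 27, value 192
Best: 205 score.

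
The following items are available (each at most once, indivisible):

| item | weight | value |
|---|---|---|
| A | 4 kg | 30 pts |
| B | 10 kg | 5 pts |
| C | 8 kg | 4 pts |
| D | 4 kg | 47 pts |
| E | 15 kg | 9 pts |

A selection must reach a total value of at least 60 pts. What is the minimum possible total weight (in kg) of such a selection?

8

Subsets with value ≥ 60, sorted by total weight:
- A+D: weight 8, value 77
- A+C+D: weight 16, value 81
Minimum weight: 8 kg.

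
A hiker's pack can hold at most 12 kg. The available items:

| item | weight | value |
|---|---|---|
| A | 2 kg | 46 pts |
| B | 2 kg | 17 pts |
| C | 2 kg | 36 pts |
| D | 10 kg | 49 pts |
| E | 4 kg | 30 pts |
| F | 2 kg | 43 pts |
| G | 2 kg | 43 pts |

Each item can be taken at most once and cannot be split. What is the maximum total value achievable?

198 pts

Check high-value combinations within 12 kg:
- A+C+E+F+G: weight 2+2+4+2+2=12, value 46+36+30+43+43=198
- A+B+C+F+G: weight 2+2+2+2+2=10, value 46+17+36+43+43=185
- A+B+E+F+G: weight 2+2+4+2+2=12, value 46+17+30+43+43=179
- A+B+C+E+F: weight 2+2+2+4+2=12, value 46+17+36+30+43=172
- A+B+C+E+G: weight 2+2+2+4+2=12, value 46+17+36+30+43=172
Best: 198 pts.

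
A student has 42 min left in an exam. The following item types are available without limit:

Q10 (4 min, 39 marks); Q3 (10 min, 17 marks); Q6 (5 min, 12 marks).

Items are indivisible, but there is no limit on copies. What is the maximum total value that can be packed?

Best value-per-unit is Q10 at 39/4, and filling with it alone uses time 10×4=40. No mix of the others beats 10×39 = 390.

390 marks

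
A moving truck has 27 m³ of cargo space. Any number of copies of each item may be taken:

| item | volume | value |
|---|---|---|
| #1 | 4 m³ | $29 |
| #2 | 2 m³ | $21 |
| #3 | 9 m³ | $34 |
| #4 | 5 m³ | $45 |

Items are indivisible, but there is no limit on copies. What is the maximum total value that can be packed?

$276

Best value-per-unit is #2 at 21/2; filling with it alone gives 13×21 = 273.
Optimal mix: 11×#2 + 1×#4 → volume 27, value 276.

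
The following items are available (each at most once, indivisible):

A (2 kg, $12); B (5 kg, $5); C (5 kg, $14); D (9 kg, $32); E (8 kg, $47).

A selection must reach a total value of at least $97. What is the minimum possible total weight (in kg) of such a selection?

Subsets with value ≥ 97, sorted by total weight:
- A+C+D+E: weight 24, value 105
- B+C+D+E: weight 27, value 98
- A+B+C+D+E: weight 29, value 110
Minimum weight: 24 kg.

24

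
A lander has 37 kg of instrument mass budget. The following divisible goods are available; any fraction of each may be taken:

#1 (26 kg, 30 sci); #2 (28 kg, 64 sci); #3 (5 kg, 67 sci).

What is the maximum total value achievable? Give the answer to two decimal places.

Take in order of value per unit:
- #3 (67/5 per unit): all 5 → value 67, running total 67.00
- #2 (64/28 per unit): all 28 → value 64, running total 131.00
- #1 (30/26 per unit): 4 of 26 → value 4×30/26 = 4.6154, running total 135.62
Total 135.62.

135.62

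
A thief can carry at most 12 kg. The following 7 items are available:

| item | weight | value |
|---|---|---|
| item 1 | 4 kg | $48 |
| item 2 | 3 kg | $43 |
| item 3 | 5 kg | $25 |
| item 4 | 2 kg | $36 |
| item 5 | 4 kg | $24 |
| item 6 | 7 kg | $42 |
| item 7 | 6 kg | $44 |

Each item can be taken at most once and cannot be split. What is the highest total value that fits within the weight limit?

Check high-value combinations within 12 kg:
- item 1+item 4+item 7: weight 4+2+6=12, value 48+36+44=128
- item 1+item 2+item 4: weight 4+3+2=9, value 48+43+36=127
- item 2+item 4+item 7: weight 3+2+6=11, value 43+36+44=123
Best: $128.

$128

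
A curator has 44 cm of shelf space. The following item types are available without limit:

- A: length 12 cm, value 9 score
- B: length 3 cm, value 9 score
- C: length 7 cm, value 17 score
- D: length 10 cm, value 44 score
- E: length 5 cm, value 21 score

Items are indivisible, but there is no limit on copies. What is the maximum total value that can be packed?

Best value-per-unit is D at 44/10; filling with it alone gives 4×44 = 176.
Optimal mix: 1×B + 4×D → length 43, value 185.

185 score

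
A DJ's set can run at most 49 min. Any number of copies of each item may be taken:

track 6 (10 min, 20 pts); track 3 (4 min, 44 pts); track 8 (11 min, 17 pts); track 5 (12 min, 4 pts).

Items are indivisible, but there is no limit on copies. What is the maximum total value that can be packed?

Best value-per-unit is track 3 at 44/4, and filling with it alone uses duration 12×4=48. No mix of the others beats 12×44 = 528.

528 pts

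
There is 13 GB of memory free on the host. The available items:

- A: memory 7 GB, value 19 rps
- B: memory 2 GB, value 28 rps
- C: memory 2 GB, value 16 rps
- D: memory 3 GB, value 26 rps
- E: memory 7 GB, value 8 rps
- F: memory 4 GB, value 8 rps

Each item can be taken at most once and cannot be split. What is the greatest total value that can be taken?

78 rps

Check high-value combinations within 13 GB:
- B+C+D+F: memory 2+2+3+4=11, value 28+16+26+8=78
- A+B+D: memory 7+2+3=12, value 19+28+26=73
- B+C+D: memory 2+2+3=7, value 28+16+26=70
Best: 78 rps.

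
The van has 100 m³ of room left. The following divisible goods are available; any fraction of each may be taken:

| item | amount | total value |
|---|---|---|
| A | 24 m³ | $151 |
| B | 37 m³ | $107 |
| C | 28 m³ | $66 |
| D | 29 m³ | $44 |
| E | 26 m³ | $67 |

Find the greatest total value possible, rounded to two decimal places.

355.64

Take in order of value per unit:
- A (151/24 per unit): all 24 → value 151, running total 151.00
- B (107/37 per unit): all 37 → value 107, running total 258.00
- E (67/26 per unit): all 26 → value 67, running total 325.00
- C (66/28 per unit): 13 of 28 → value 13×66/28 = 30.6429, running total 355.64
Total 355.64.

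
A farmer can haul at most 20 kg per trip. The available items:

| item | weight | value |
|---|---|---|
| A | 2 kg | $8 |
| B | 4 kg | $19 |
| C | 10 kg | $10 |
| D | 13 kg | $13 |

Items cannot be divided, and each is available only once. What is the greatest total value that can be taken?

$40

Check high-value combinations within 20 kg:
- A+B+D: weight 2+4+13=19, value 8+19+13=40
- A+B+C: weight 2+4+10=16, value 8+19+10=37
- B+D: weight 4+13=17, value 19+13=32
- B+C: weight 4+10=14, value 19+10=29
Best: $40.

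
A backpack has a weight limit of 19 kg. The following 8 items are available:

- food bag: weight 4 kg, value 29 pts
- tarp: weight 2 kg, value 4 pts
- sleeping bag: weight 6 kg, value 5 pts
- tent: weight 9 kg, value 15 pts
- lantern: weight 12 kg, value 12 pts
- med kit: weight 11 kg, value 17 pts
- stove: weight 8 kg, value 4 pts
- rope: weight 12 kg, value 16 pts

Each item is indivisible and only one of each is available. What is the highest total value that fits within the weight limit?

50 pts

Check high-value combinations within 19 kg:
- food bag+tarp+med kit: weight 4+2+11=17, value 29+4+17=50
- food bag+tarp+rope: weight 4+2+12=18, value 29+4+16=49
- food bag+sleeping bag+tent: weight 4+6+9=19, value 29+5+15=49
- food bag+tarp+tent: weight 4+2+9=15, value 29+4+15=48
- food bag+med kit: weight 4+11=15, value 29+17=46
Best: 50 pts.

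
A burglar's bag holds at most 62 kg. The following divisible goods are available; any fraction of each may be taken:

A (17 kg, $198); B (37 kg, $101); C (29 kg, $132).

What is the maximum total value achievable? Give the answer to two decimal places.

373.68

Take in order of value per unit:
- A (198/17 per unit): all 17 → value 198, running total 198.00
- C (132/29 per unit): all 29 → value 132, running total 330.00
- B (101/37 per unit): 16 of 37 → value 16×101/37 = 43.6757, running total 373.68
Total 373.68.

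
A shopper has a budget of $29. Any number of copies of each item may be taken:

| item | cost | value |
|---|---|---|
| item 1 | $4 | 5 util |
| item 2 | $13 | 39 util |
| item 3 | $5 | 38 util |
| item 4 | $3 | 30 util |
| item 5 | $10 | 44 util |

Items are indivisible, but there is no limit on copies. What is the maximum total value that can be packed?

Best value-per-unit is item 4 at 30/3; filling with it alone gives 9×30 = 270.
Optimal mix: 1×item 3 + 8×item 4 → cost 29, value 278.

278 util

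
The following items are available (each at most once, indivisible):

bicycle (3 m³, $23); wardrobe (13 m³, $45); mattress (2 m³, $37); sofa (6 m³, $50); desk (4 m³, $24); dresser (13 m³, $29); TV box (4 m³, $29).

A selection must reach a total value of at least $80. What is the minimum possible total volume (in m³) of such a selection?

Subsets with value ≥ 80, sorted by total volume:
- mattress+sofa: volume 8, value 87
- bicycle+mattress+TV box: volume 9, value 89
- bicycle+mattress+desk: volume 9, value 84
- mattress+desk+TV box: volume 10, value 90
Minimum volume: 8 m³.

8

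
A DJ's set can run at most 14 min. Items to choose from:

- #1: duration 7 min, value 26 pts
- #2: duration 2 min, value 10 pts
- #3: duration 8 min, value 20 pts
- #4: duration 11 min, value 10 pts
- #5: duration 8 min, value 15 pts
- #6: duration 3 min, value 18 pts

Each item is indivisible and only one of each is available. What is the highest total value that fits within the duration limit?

Check high-value combinations within 14 min:
- #1+#2+#6: duration 7+2+3=12, value 26+10+18=54
- #2+#3+#6: duration 2+8+3=13, value 10+20+18=48
- #1+#6: duration 7+3=10, value 26+18=44
Best: 54 pts.

54 pts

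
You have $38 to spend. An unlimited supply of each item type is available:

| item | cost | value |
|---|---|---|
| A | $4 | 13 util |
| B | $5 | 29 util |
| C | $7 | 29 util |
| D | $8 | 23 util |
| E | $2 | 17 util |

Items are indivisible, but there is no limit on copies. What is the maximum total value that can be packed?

323 util

Best value-per-unit is E at 17/2, and filling with it alone uses cost 19×2=38. No mix of the others beats 19×17 = 323.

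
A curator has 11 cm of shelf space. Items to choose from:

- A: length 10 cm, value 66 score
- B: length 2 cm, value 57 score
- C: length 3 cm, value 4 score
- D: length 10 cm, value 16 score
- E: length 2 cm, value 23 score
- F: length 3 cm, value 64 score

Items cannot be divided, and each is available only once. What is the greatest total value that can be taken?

148 score

This is a 0/1 knapsack; check combinations near the capacity.
- B+C+E+F: length 2+3+2+3=10, value 57+4+23+64=148
- B+E+F: length 2+2+3=7, value 57+23+64=144
- B+C+F: length 2+3+3=8, value 57+4+64=125
- B+F: length 2+3=5, value 57+64=121
- C+E+F: length 3+2+3=8, value 4+23+64=91
Best: 148 score.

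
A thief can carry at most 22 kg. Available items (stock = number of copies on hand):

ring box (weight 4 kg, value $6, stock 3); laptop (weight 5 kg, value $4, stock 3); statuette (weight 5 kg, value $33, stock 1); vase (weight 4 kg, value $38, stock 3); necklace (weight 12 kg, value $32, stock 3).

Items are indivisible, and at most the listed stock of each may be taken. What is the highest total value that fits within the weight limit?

$153

Top feasible selections:
- 1×ring box + 1×statuette + 3×vase: weight 21, value 153
- 1×laptop + 1×statuette + 3×vase: weight 22, value 151
- 1×statuette + 3×vase: weight 17, value 147
- 2×ring box + 3×vase: weight 20, value 126
Best: $153.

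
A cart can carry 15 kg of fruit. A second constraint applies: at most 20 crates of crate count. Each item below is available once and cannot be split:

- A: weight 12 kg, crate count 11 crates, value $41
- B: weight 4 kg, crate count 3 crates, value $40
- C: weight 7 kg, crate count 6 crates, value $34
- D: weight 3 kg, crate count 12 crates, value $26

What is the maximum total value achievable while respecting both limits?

Feasible sets respecting both limits:
- B+C: weight 11, crate count 9, value 74
- B+D: weight 7, crate count 15, value 66
- C+D: weight 10, crate count 18, value 60
Best: $74.

$74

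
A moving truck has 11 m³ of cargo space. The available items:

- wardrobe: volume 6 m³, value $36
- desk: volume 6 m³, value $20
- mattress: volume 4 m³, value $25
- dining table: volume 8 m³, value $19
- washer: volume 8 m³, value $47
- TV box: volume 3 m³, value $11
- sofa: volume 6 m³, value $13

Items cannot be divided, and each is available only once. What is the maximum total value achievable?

$61

Check high-value combinations within 11 m³:
- wardrobe+mattress: volume 6+4=10, value 36+25=61
- washer+TV box: volume 8+3=11, value 47+11=58
- washer: volume 8, value 47
- wardrobe+TV box: volume 6+3=9, value 36+11=47
- desk+mattress: volume 6+4=10, value 20+25=45
Best: $61.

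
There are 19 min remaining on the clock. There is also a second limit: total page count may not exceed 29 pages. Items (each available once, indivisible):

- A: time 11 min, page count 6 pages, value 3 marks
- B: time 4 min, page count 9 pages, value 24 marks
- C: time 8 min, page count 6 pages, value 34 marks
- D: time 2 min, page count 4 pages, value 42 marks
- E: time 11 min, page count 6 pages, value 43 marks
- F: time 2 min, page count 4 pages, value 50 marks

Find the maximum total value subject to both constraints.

159 marks

Feasible sets respecting both limits:
- B+D+E+F: time 19, page count 23, value 159
- B+C+D+F: time 16, page count 23, value 150
- D+E+F: time 15, page count 14, value 135
- C+D+F: time 12, page count 14, value 126
Best: 159 marks.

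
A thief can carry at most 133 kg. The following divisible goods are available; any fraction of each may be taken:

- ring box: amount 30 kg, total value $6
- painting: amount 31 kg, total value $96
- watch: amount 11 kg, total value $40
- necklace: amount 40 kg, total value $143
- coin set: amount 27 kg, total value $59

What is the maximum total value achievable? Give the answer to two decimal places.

Take in order of value per unit:
- watch (40/11 per unit): all 11 → value 40, running total 40.00
- necklace (143/40 per unit): all 40 → value 143, running total 183.00
- painting (96/31 per unit): all 31 → value 96, running total 279.00
- coin set (59/27 per unit): all 27 → value 59, running total 338.00
- ring box (6/30 per unit): 24 of 30 → value 24×6/30 = 4.8000, running total 342.80
Total 342.80.

342.80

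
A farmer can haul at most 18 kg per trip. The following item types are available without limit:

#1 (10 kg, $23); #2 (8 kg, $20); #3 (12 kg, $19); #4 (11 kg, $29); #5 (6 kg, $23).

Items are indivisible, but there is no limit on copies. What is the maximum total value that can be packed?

Best value-per-unit is #5 at 23/6, and filling with it alone uses weight 3×6=18. No mix of the others beats 3×23 = 69.

$69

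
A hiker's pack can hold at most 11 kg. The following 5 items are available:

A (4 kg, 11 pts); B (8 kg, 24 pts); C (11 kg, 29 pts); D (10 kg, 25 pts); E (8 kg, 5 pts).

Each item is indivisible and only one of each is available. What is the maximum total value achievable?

Check high-value combinations within 11 kg:
- C: weight 11, value 29
- D: weight 10, value 25
- B: weight 8, value 24
- A: weight 4, value 11
Best: 29 pts.

29 pts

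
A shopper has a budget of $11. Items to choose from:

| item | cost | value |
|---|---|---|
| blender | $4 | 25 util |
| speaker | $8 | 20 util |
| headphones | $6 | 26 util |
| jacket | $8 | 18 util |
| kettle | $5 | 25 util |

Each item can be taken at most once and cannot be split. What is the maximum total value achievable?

Check high-value combinations within $11:
- blender+headphones: cost 4+6=10, value 25+26=51
- headphones+kettle: cost 6+5=11, value 26+25=51
- blender+kettle: cost 4+5=9, value 25+25=50
Best: 51 util.

51 util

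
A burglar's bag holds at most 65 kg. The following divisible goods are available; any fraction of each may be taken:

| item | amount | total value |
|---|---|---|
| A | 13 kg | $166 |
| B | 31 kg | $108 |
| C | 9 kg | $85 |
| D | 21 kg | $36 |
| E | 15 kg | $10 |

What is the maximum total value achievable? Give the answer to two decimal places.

Take in order of value per unit:
- A (166/13 per unit): all 13 → value 166, running total 166.00
- C (85/9 per unit): all 9 → value 85, running total 251.00
- B (108/31 per unit): all 31 → value 108, running total 359.00
- D (36/21 per unit): 12 of 21 → value 12×36/21 = 20.5714, running total 379.57
Total 379.57.

379.57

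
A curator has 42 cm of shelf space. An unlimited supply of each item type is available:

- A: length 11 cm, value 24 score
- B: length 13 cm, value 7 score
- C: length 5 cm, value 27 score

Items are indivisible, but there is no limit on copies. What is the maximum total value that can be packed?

Best value-per-unit is C at 27/5, and filling with it alone uses length 8×5=40. No mix of the others beats 8×27 = 216.

216 score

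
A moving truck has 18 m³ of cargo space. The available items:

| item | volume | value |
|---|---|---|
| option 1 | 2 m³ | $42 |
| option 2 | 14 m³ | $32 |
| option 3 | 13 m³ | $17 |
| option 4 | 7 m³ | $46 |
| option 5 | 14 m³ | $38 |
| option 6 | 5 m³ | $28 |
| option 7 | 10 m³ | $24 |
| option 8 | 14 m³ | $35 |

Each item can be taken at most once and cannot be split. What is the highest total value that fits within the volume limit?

This is a 0/1 knapsack; check combinations near the capacity.
- option 1+option 4+option 6: volume 2+7+5=14, value 42+46+28=116
- option 1+option 6+option 7: volume 2+5+10=17, value 42+28+24=94
- option 1+option 4: volume 2+7=9, value 42+46=88
Best: $116.

$116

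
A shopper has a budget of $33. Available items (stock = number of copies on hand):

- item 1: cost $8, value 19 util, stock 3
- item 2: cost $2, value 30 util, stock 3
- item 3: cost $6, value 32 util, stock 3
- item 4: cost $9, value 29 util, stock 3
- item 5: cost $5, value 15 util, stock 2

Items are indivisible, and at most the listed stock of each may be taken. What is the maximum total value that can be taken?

215 util

Best selections within cost 33 and stock limits:
- 3×item 2 + 3×item 3 + 1×item 4: cost 33, value 215
- 1×item 1 + 3×item 2 + 3×item 3: cost 32, value 205
- 3×item 2 + 3×item 3 + 1×item 5: cost 29, value 201
Best: 215 util.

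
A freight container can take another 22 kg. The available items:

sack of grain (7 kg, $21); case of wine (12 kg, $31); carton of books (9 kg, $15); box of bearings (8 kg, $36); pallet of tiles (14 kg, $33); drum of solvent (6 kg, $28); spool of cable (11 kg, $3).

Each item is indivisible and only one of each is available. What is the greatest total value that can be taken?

Check high-value combinations within 22 kg:
- sack of grain+box of bearings+drum of solvent: weight 7+8+6=21, value 21+36+28=85
- box of bearings+pallet of tiles: weight 8+14=22, value 36+33=69
- case of wine+box of bearings: weight 12+8=20, value 31+36=67
- box of bearings+drum of solvent: weight 8+6=14, value 36+28=64
Best: $85.

$85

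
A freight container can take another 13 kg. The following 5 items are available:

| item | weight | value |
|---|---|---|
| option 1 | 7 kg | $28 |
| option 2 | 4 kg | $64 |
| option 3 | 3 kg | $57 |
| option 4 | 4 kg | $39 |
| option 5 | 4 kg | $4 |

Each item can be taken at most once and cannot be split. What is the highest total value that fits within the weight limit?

Check high-value combinations within 13 kg:
- option 2+option 3+option 4: weight 4+3+4=11, value 64+57+39=160
- option 2+option 3+option 5: weight 4+3+4=11, value 64+57+4=125
- option 2+option 3: weight 4+3=7, value 64+57=121
- option 2+option 4+option 5: weight 4+4+4=12, value 64+39+4=107
- option 2+option 4: weight 4+4=8, value 64+39=103
Best: $160.

$160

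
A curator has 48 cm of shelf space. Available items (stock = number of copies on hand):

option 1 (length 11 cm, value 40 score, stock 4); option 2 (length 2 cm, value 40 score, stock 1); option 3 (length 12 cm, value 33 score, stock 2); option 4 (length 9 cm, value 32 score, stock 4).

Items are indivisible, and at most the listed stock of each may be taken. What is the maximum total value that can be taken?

200 score

Top feasible selections:
- 4×option 1 + 1×option 2: length 46, value 200
- 3×option 1 + 1×option 2 + 1×option 3: length 47, value 193
- 3×option 1 + 1×option 2 + 1×option 4: length 44, value 192
Best: 200 score.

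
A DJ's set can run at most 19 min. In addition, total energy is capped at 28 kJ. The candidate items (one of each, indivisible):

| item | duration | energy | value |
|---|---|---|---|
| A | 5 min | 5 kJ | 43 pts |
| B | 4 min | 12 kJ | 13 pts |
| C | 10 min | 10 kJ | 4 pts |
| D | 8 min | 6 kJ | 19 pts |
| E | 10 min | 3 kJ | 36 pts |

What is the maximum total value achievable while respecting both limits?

92 pts

Feasible sets respecting both limits:
- A+B+E: duration 19, energy 20, value 92
- A+E: duration 15, energy 8, value 79
- A+B+D: duration 17, energy 23, value 75
Best: 92 pts.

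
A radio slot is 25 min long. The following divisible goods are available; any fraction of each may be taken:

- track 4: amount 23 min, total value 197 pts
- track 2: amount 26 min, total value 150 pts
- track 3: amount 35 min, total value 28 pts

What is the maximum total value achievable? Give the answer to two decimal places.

208.54

Take in order of value per unit:
- track 4 (197/23 per unit): all 23 → value 197, running total 197.00
- track 2 (150/26 per unit): 2 of 26 → value 2×150/26 = 11.5385, running total 208.54
Total 208.54.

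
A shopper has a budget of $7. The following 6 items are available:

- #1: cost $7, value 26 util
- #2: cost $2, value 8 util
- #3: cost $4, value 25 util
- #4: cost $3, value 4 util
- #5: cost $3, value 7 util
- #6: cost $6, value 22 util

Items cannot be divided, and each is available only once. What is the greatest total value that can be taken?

Check high-value combinations within $7:
- #2+#3: cost 2+4=6, value 8+25=33
- #3+#5: cost 4+3=7, value 25+7=32
- #3+#4: cost 4+3=7, value 25+4=29
- #1: cost 7, value 26
Best: 33 util.

33 util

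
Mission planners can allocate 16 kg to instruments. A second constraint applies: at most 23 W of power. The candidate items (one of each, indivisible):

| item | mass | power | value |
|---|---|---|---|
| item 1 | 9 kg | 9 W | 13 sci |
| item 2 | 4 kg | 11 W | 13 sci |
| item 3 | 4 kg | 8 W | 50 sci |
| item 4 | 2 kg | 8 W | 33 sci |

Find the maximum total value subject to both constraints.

Feasible sets respecting both limits:
- item 3+item 4: mass 6, power 16, value 83
- item 1+item 3: mass 13, power 17, value 63
- item 2+item 3: mass 8, power 19, value 63
- item 3: mass 4, power 8, value 50
Best: 83 sci.

83 sci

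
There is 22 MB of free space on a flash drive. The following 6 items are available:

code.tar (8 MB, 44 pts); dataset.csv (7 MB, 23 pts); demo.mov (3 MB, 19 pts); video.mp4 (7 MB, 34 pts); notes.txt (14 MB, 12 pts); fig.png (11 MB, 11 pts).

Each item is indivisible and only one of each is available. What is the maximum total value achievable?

101 pts

Check high-value combinations within 22 MB:
- code.tar+dataset.csv+video.mp4: size 8+7+7=22, value 44+23+34=101
- code.tar+demo.mov+video.mp4: size 8+3+7=18, value 44+19+34=97
- code.tar+dataset.csv+demo.mov: size 8+7+3=18, value 44+23+19=86
- code.tar+video.mp4: size 8+7=15, value 44+34=78
- dataset.csv+demo.mov+video.mp4: size 7+3+7=17, value 23+19+34=76
Best: 101 pts.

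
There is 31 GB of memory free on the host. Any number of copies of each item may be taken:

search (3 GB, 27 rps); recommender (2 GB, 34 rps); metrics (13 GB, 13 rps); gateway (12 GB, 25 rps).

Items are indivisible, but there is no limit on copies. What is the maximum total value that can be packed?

Best value-per-unit is recommender at 34/2, and filling with it alone uses memory 15×2=30. No mix of the others beats 15×34 = 510.

510 rps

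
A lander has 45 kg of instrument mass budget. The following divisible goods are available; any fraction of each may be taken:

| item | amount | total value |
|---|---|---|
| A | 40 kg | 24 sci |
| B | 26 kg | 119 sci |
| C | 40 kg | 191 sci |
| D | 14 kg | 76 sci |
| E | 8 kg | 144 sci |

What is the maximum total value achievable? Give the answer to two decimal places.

329.83

Take in order of value per unit:
- E (144/8 per unit): all 8 → value 144, running total 144.00
- D (76/14 per unit): all 14 → value 76, running total 220.00
- C (191/40 per unit): 23 of 40 → value 23×191/40 = 109.8250, running total 329.83
Total 329.83.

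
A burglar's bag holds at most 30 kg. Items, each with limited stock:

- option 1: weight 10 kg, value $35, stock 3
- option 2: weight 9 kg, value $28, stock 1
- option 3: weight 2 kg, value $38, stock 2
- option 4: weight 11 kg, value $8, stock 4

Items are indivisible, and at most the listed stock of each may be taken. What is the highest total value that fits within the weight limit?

Best selections within weight 30 and stock limits:
- 2×option 1 + 2×option 3: weight 24, value 146
- 1×option 1 + 1×option 2 + 2×option 3: weight 23, value 139
- 1×option 1 + 2×option 3 + 1×option 4: weight 25, value 119
- 1×option 2 + 2×option 3 + 1×option 4: weight 24, value 112
Best: $146.

$146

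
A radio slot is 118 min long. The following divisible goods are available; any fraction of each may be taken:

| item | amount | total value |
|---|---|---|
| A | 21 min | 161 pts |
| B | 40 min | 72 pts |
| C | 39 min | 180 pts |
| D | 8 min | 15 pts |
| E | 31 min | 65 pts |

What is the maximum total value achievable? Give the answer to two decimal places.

455.20

Take in order of value per unit:
- A (161/21 per unit): all 21 → value 161, running total 161.00
- C (180/39 per unit): all 39 → value 180, running total 341.00
- E (65/31 per unit): all 31 → value 65, running total 406.00
- D (15/8 per unit): all 8 → value 15, running total 421.00
- B (72/40 per unit): 19 of 40 → value 19×72/40 = 34.2000, running total 455.20
Total 455.20.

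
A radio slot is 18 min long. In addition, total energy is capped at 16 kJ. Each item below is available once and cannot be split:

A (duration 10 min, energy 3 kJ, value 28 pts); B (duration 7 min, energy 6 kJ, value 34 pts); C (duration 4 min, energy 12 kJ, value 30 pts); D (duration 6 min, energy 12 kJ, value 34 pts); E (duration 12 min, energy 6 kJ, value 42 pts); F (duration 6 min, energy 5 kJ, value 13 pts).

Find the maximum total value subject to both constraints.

62 pts

Feasible sets respecting both limits:
- A+B: duration 17, energy 9, value 62
- A+D: duration 16, energy 15, value 62
- A+C: duration 14, energy 15, value 58
- E+F: duration 18, energy 11, value 55
Best: 62 pts.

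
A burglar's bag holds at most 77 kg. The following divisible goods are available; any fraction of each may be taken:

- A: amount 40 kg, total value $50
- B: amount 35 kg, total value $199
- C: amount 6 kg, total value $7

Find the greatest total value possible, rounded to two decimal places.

Take in order of value per unit:
- B (199/35 per unit): all 35 → value 199, running total 199.00
- A (50/40 per unit): all 40 → value 50, running total 249.00
- C (7/6 per unit): 2 of 6 → value 2×7/6 = 2.3333, running total 251.33
Total 251.33.

251.33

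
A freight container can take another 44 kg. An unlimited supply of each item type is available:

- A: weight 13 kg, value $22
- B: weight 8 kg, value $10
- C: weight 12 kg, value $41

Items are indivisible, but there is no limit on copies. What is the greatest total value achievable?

Best value-per-unit is C at 41/12; filling with it alone gives 3×41 = 123.
Optimal mix: 1×B + 3×C → weight 44, value 133.

$133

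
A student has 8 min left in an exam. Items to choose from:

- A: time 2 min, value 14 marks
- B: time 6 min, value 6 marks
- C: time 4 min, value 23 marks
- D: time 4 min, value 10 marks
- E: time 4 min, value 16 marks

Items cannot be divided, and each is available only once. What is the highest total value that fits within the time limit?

39 marks

This is a 0/1 knapsack; check combinations near the capacity.
- C+E: time 4+4=8, value 23+16=39
- A+C: time 2+4=6, value 14+23=37
- C+D: time 4+4=8, value 23+10=33
Best: 39 marks.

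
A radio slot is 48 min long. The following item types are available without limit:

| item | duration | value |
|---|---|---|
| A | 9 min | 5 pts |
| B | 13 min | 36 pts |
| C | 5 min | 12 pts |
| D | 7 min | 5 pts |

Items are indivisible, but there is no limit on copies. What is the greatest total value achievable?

120 pts

Best value-per-unit is B at 36/13; filling with it alone gives 3×36 = 108.
Optimal mix: 3×B + 1×C → duration 44, value 120.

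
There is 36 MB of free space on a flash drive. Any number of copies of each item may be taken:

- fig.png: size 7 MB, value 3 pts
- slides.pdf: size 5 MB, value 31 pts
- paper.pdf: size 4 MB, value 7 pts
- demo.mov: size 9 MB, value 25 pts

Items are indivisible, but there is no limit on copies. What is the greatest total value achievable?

Best value-per-unit is slides.pdf at 31/5, and filling with it alone uses size 7×5=35. No mix of the others beats 7×31 = 217.

217 pts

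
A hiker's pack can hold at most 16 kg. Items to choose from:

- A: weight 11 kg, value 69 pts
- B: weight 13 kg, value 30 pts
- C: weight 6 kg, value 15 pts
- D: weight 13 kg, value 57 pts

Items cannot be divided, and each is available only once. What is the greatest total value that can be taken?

Check high-value combinations within 16 kg:
- A: weight 11, value 69
- D: weight 13, value 57
- B: weight 13, value 30
- C: weight 6, value 15
Best: 69 pts.

69 pts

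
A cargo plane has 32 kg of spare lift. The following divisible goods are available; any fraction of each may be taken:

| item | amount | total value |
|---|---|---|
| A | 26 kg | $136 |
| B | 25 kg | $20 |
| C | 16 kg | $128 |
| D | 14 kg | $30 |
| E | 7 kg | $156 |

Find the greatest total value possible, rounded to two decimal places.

Take in order of value per unit:
- E (156/7 per unit): all 7 → value 156, running total 156.00
- C (128/16 per unit): all 16 → value 128, running total 284.00
- A (136/26 per unit): 9 of 26 → value 9×136/26 = 47.0769, running total 331.08
Total 331.08.

331.08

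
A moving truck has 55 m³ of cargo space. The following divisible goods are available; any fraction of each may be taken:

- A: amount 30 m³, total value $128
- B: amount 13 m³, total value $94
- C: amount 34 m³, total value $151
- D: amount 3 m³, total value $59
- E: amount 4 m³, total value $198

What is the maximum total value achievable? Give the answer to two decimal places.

Take in order of value per unit:
- E (198/4 per unit): all 4 → value 198, running total 198.00
- D (59/3 per unit): all 3 → value 59, running total 257.00
- B (94/13 per unit): all 13 → value 94, running total 351.00
- C (151/34 per unit): all 34 → value 151, running total 502.00
- A (128/30 per unit): 1 of 30 → value 1×128/30 = 4.2667, running total 506.27
Total 506.27.

506.27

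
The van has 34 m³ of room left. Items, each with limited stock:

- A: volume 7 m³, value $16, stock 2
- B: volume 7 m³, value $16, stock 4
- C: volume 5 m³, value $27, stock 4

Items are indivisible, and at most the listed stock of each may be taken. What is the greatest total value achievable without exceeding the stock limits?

$140

Top feasible selections:
- 2×B + 4×C: volume 34, value 140
- 1×A + 1×B + 4×C: volume 34, value 140
- 2×A + 4×C: volume 34, value 140
- 1×B + 4×C: volume 27, value 124
Best: $140.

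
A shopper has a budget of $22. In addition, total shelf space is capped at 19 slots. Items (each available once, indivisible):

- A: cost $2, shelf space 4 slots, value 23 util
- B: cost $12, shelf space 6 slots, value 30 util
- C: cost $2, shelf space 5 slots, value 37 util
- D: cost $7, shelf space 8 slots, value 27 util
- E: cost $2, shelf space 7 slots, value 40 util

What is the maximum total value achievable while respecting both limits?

Feasible sets respecting both limits:
- B+C+E: cost 16, shelf space 18, value 107
- A+C+E: cost 6, shelf space 16, value 100
- B+C+D: cost 21, shelf space 19, value 94
Best: 107 util.

107 util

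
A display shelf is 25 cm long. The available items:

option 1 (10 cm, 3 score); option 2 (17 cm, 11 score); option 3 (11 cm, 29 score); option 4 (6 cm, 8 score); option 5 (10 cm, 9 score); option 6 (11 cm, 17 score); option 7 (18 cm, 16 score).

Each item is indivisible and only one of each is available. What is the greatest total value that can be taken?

46 score

Check high-value combinations within 25 cm:
- option 3+option 6: length 11+11=22, value 29+17=46
- option 3+option 5: length 11+10=21, value 29+9=38
- option 3+option 4: length 11+6=17, value 29+8=37
Best: 46 score.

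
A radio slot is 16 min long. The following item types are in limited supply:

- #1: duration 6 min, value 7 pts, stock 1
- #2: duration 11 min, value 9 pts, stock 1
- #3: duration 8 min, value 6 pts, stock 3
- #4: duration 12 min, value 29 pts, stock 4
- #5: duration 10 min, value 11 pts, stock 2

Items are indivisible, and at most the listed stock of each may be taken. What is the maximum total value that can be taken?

Best selections within duration 16 and stock limits:
- 1×#4: duration 12, value 29
- 1×#1 + 1×#5: duration 16, value 18
- 1×#1 + 1×#3: duration 14, value 13
Best: 29 pts.

29 pts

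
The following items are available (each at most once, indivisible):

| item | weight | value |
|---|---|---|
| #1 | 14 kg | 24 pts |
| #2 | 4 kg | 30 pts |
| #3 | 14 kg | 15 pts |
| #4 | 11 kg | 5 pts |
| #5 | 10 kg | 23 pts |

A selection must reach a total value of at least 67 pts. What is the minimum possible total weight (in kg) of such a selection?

28

Subsets with value ≥ 67, sorted by total weight:
- #1+#2+#5: weight 28, value 77
- #2+#3+#5: weight 28, value 68
- #1+#2+#3: weight 32, value 69
- #1+#2+#4+#5: weight 39, value 82
Minimum weight: 28 kg.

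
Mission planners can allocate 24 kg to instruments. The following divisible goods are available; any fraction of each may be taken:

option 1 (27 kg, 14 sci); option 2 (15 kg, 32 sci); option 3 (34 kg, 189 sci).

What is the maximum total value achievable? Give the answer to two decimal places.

Take in order of value per unit:
- option 3 (189/34 per unit): 24 of 34 → value 24×189/34 = 133.4118, running total 133.41
Total 133.41.

133.41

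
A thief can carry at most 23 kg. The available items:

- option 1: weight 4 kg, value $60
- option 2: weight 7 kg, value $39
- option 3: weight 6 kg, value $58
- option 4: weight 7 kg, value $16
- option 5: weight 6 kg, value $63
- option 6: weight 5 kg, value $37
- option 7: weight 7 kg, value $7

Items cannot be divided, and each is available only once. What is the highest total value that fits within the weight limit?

$220

Check high-value combinations within 23 kg:
- option 1+option 2+option 3+option 5: weight 4+7+6+6=23, value 60+39+58+63=220
- option 1+option 3+option 5+option 6: weight 4+6+6+5=21, value 60+58+63+37=218
- option 1+option 2+option 5+option 6: weight 4+7+6+5=22, value 60+39+63+37=199
Best: $220.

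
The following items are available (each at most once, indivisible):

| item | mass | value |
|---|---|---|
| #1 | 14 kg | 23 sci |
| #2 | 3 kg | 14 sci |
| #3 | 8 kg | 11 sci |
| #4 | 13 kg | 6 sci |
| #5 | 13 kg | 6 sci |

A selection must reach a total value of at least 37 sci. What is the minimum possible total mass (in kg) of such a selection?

17

Subsets with value ≥ 37, sorted by total mass:
- #1+#2: mass 17, value 37
- #1+#2+#3: mass 25, value 48
- #1+#2+#4: mass 30, value 43
Minimum mass: 17 kg.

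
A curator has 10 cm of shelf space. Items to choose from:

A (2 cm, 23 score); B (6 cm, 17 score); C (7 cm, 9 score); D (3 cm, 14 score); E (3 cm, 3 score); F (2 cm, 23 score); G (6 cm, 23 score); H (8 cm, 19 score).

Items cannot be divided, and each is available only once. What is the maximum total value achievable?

This is a 0/1 knapsack; check combinations near the capacity.
- A+F+G: length 2+2+6=10, value 23+23+23=69
- A+B+F: length 2+6+2=10, value 23+17+23=63
- A+D+E+F: length 2+3+3+2=10, value 23+14+3+23=63
Best: 69 score.

69 score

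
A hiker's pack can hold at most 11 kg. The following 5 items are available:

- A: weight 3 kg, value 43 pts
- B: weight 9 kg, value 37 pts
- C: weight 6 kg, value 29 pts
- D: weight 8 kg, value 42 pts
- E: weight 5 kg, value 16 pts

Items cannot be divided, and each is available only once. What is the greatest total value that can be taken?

Check high-value combinations within 11 kg:
- A+D: weight 3+8=11, value 43+42=85
- A+C: weight 3+6=9, value 43+29=72
- A+E: weight 3+5=8, value 43+16=59
- C+E: weight 6+5=11, value 29+16=45
- A: weight 3, value 43
Best: 85 pts.

85 pts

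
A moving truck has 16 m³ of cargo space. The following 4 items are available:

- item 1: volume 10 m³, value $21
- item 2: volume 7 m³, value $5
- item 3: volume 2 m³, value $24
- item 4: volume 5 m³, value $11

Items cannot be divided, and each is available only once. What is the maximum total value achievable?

$45

This is a 0/1 knapsack; check combinations near the capacity.
- item 1+item 3: volume 10+2=12, value 21+24=45
- item 2+item 3+item 4: volume 7+2+5=14, value 5+24+11=40
- item 3+item 4: volume 2+5=7, value 24+11=35
Best: $45.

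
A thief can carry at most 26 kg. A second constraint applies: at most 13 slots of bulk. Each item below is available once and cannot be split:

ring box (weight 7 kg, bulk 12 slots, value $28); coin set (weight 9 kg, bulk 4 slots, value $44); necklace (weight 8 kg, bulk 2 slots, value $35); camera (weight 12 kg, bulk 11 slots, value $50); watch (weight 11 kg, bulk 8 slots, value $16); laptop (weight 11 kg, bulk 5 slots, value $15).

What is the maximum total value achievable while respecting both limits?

Feasible sets respecting both limits:
- necklace+camera: weight 20, bulk 13, value 85
- coin set+necklace: weight 17, bulk 6, value 79
- coin set+watch: weight 20, bulk 12, value 60
Best: $85.

$85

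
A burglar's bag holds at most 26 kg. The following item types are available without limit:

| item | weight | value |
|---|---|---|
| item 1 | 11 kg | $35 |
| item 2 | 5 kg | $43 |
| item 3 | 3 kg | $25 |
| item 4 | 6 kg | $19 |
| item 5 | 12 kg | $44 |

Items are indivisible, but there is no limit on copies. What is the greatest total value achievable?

Best value-per-unit is item 2 at 43/5; filling with it alone gives 5×43 = 215.
Optimal mix: 4×item 2 + 2×item 3 → weight 26, value 222.

$222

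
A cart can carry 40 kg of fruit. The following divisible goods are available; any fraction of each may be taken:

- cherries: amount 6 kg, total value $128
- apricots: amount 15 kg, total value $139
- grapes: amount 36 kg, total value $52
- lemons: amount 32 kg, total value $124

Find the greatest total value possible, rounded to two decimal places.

340.63

Take in order of value per unit:
- cherries (128/6 per unit): all 6 → value 128, running total 128.00
- apricots (139/15 per unit): all 15 → value 139, running total 267.00
- lemons (124/32 per unit): 19 of 32 → value 19×124/32 = 73.6250, running total 340.63
Total 340.63.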